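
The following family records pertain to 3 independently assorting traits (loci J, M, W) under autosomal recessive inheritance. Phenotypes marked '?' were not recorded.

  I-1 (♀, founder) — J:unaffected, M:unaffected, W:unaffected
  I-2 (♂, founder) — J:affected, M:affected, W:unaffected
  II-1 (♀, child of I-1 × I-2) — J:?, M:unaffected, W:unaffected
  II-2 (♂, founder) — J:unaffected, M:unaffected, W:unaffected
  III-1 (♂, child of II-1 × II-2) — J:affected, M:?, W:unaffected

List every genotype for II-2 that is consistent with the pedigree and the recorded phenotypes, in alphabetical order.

II-2 ∈ {Jj MM WW, Jj MM Ww, Jj Mm WW, Jj Mm Ww}

J/I-1 un ·: JJ|Jj
J/I-2 aff ·: jj
J/II-1 ? I-1×I-2: Jj|jj
J/II-2 un ·: Jj
J/III-1 aff II-1×II-2: jj
⇒ J over [I-1,I-2,II-1,II-2,III-1]: 3 consistent
M/I-1 un ·: MM|Mm
M/I-2 aff ·: mm
M/II-1 un I-1×I-2: Mm
M/II-2 un ·: MM|Mm
M/III-1 ? II-1×II-2: MM|Mm|mm
⇒ M over [I-1,I-2,II-1,II-2,III-1]: 10 consistent
W/I-1 un ·: WW|Ww
W/I-2 un ·: WW|Ww
W/II-1 un I-1×I-2: WW|Ww
W/II-2 un ·: WW|Ww
W/III-1 un II-1×II-2: WW|Ww
⇒ W over [I-1,I-2,II-1,II-2,III-1]: 24 consistent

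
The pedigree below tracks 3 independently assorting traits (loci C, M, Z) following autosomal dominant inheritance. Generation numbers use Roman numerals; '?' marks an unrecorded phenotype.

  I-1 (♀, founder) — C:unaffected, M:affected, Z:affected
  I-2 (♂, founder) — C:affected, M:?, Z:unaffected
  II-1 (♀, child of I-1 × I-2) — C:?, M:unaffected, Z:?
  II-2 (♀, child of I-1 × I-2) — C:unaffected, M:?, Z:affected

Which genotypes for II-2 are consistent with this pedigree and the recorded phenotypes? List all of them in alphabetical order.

C/I-1 un ·: cc
C/I-2 aff ·: Cc
C/II-1 ? I-1×I-2: cc|Cc
C/II-2 un I-1×I-2: cc
⇒ C over [I-1,I-2,II-1,II-2]: 2 consistent
M/I-1 aff ·: Mm
M/I-2 ? ·: mm|Mm
M/II-1 un I-1×I-2: mm
M/II-2 ? I-1×I-2: mm|Mm|MM
⇒ M over [I-1,I-2,II-1,II-2]: 5 consistent
Z/I-1 aff ·: Zz|ZZ
Z/I-2 un ·: zz
Z/II-1 ? I-1×I-2: zz|Zz
Z/II-2 aff I-1×I-2: Zz
⇒ Z over [I-1,I-2,II-1,II-2]: 3 consistent

II-2 ∈ {cc MM Zz, cc Mm Zz, cc mm Zz}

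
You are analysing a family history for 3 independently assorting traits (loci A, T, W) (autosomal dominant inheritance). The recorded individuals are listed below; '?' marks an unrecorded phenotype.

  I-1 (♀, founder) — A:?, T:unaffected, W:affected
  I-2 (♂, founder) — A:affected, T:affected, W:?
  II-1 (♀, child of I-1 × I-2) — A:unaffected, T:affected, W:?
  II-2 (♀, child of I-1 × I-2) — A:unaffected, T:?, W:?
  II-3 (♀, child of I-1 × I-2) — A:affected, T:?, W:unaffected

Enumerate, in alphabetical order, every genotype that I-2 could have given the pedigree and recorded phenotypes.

I-2 ∈ {Aa TT Ww, Aa TT ww, Aa Tt Ww, Aa Tt ww}

A/I-1 ? ·: aa|Aa
A/I-2 aff ·: Aa
A/II-1 un I-1×I-2: aa
A/II-2 un I-1×I-2: aa
A/II-3 aff I-1×I-2: Aa|AA
⇒ A over [I-1,I-2,II-1,II-2,II-3]: 3 consistent
T/I-1 un ·: tt
T/I-2 aff ·: Tt|TT
T/II-1 aff I-1×I-2: Tt
T/II-2 ? I-1×I-2: tt|Tt
T/II-3 ? I-1×I-2: tt|Tt
⇒ T over [I-1,I-2,II-1,II-2,II-3]: 5 consistent
W/I-1 aff ·: Ww
W/I-2 ? ·: ww|Ww
W/II-1 ? I-1×I-2: ww|Ww|WW
W/II-2 ? I-1×I-2: ww|Ww|WW
W/II-3 un I-1×I-2: ww
⇒ W over [I-1,I-2,II-1,II-2,II-3]: 13 consistent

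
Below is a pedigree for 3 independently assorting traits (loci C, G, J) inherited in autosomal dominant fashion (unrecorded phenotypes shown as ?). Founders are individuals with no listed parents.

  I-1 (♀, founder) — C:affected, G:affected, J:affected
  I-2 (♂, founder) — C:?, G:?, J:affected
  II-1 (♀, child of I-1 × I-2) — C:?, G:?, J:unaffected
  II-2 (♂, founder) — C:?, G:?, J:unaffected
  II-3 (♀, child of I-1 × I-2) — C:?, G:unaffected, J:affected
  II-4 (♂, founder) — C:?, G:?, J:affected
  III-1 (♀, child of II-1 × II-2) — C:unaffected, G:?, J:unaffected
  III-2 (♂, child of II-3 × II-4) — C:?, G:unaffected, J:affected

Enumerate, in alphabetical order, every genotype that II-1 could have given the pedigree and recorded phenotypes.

II-1 ∈ {Cc GG jj, Cc Gg jj, Cc gg jj, cc GG jj, cc Gg jj, cc gg jj}

C/I-1 aff ·: Cc|CC
C/I-2 ? ·: cc|Cc|CC
C/II-1 ? I-1×I-2: cc|Cc
C/II-2 ? ·: cc|Cc
C/II-3 ? I-1×I-2: cc|Cc|CC
C/II-4 ? ·: cc|Cc|CC
C/III-1 un II-1×II-2: cc
C/III-2 ? II-3×II-4: cc|Cc|CC
⇒ C over [I-1,I-2,II-1,II-2,II-3,II-4,III-1,III-2]: 162 consistent
G/I-1 aff ·: Gg
G/I-2 ? ·: gg|Gg
G/II-1 ? I-1×I-2: gg|Gg|GG
G/II-2 ? ·: gg|Gg|GG
G/II-3 un I-1×I-2: gg
G/II-4 ? ·: gg|Gg
G/III-1 ? II-1×II-2: gg|Gg|GG
G/III-2 un II-3×II-4: gg
⇒ G over [I-1,I-2,II-1,II-2,II-3,II-4,III-1,III-2]: 52 consistent
J/I-1 aff ·: Jj
J/I-2 aff ·: Jj
J/II-1 un I-1×I-2: jj
J/II-2 un ·: jj
J/II-3 aff I-1×I-2: Jj|JJ
J/II-4 aff ·: Jj|JJ
J/III-1 un II-1×II-2: jj
J/III-2 aff II-3×II-4: Jj|JJ
⇒ J over [I-1,I-2,II-1,II-2,II-3,II-4,III-1,III-2]: 7 consistent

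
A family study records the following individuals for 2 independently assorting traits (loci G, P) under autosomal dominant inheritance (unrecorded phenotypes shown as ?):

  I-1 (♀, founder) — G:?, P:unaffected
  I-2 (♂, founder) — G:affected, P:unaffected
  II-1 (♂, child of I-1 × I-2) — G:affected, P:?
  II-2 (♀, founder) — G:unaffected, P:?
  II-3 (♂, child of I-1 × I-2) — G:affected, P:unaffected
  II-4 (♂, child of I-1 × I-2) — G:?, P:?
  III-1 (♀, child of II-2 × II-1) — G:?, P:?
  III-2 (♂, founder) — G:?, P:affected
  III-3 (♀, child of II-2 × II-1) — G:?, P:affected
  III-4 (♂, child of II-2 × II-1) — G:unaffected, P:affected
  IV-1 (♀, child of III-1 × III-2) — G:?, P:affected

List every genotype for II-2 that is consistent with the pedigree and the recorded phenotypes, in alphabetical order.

G/I-1 ? ·: gg|Gg|GG
G/I-2 aff ·: Gg|GG
G/II-1 aff I-1×I-2: Gg
G/II-2 un ·: gg
G/II-3 aff I-1×I-2: Gg|GG
G/II-4 ? I-1×I-2: gg|Gg|GG
G/III-1 ? II-2×II-1: gg|Gg
G/III-2 ? ·: gg|Gg|GG
G/III-3 ? II-2×II-1: gg|Gg
G/III-4 un II-2×II-1: gg
G/IV-1 ? III-1×III-2: gg|Gg|GG
⇒ G over [I-1,I-2,II-1,II-2,II-3,II-4,III-1,III-2,III-3,III-4,IV-1]: 374 consistent
P/I-1 un ·: pp
P/I-2 un ·: pp
P/II-1 ? I-1×I-2: pp
P/II-2 ? ·: Pp|PP
P/II-3 un I-1×I-2: pp
P/II-4 ? I-1×I-2: pp
P/III-1 ? II-2×II-1: pp|Pp
P/III-2 aff ·: Pp|PP
P/III-3 aff II-2×II-1: Pp
P/III-4 aff II-2×II-1: Pp
P/IV-1 aff III-1×III-2: Pp|PP
⇒ P over [I-1,I-2,II-1,II-2,II-3,II-4,III-1,III-2,III-3,III-4,IV-1]: 10 consistent

II-2 ∈ {gg PP, gg Pp}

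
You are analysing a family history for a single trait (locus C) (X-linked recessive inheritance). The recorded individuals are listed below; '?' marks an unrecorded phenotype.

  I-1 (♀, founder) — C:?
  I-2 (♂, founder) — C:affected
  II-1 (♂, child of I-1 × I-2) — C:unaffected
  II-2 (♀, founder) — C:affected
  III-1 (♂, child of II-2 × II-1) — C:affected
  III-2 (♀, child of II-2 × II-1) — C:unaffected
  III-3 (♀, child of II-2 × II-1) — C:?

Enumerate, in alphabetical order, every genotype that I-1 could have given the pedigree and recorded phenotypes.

I-1 ∈ {X^CX^C, X^CX^c}

C/I-1 ? ·: X^CX^C|X^CX^c
C/I-2 aff ·: X^cY
C/II-1 un I-1×I-2: X^CY
C/II-2 aff ·: X^cX^c
C/III-1 aff II-2×II-1: X^cY
C/III-2 un II-2×II-1: X^CX^c
C/III-3 ? II-2×II-1: X^CX^c
⇒ C over [I-1,I-2,II-1,II-2,III-1,III-2,III-3]: 2 consistent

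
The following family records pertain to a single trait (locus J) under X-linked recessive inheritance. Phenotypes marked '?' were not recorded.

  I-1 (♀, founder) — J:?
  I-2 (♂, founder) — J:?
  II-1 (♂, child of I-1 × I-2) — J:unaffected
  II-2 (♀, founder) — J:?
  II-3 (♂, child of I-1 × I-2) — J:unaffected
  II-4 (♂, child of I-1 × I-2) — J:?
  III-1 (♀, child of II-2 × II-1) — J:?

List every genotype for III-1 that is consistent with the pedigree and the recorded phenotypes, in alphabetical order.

J/I-1 ? ·: X^JX^J|X^JX^j
J/I-2 ? ·: X^JY|X^jY
J/II-1 un I-1×I-2: X^JY
J/II-2 ? ·: X^JX^J|X^JX^j|X^jX^j
J/II-3 un I-1×I-2: X^JY
J/II-4 ? I-1×I-2: X^JY|X^jY
J/III-1 ? II-2×II-1: X^JX^J|X^JX^j
⇒ J over [I-1,I-2,II-1,II-2,II-3,II-4,III-1]: 24 consistent

III-1 ∈ {X^JX^J, X^JX^j}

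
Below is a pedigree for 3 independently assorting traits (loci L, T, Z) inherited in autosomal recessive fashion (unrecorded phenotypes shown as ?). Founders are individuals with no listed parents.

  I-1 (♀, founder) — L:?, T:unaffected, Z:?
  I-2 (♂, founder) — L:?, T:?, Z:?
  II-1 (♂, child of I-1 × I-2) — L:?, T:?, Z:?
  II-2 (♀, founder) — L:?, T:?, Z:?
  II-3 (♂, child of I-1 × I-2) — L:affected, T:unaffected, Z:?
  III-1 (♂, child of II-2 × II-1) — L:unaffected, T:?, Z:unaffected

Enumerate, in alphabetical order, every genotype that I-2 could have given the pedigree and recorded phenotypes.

L/I-1 ? ·: Ll|ll
L/I-2 ? ·: Ll|ll
L/II-1 ? I-1×I-2: LL|Ll|ll
L/II-2 ? ·: LL|Ll|ll
L/II-3 aff I-1×I-2: ll
L/III-1 un II-2×II-1: LL|Ll
⇒ L over [I-1,I-2,II-1,II-2,II-3,III-1]: 27 consistent
T/I-1 un ·: TT|Tt
T/I-2 ? ·: TT|Tt|tt
T/II-1 ? I-1×I-2: TT|Tt|tt
T/II-2 ? ·: TT|Tt|tt
T/II-3 un I-1×I-2: TT|Tt
T/III-1 ? II-2×II-1: TT|Tt|tt
⇒ T over [I-1,I-2,II-1,II-2,II-3,III-1]: 96 consistent
Z/I-1 ? ·: ZZ|Zz|zz
Z/I-2 ? ·: ZZ|Zz|zz
Z/II-1 ? I-1×I-2: ZZ|Zz|zz
Z/II-2 ? ·: ZZ|Zz|zz
Z/II-3 ? I-1×I-2: ZZ|Zz|zz
Z/III-1 un II-2×II-1: ZZ|Zz
⇒ Z over [I-1,I-2,II-1,II-2,II-3,III-1]: 113 consistent

I-2 ∈ {Ll TT ZZ, Ll TT Zz, Ll TT zz, Ll Tt ZZ, Ll Tt Zz, Ll Tt zz, Ll tt ZZ, Ll tt Zz, Ll tt zz, ll TT ZZ, ll TT Zz, ll TT zz, ll Tt ZZ, ll Tt Zz, ll Tt zz, ll tt ZZ, ll tt Zz, ll tt zz}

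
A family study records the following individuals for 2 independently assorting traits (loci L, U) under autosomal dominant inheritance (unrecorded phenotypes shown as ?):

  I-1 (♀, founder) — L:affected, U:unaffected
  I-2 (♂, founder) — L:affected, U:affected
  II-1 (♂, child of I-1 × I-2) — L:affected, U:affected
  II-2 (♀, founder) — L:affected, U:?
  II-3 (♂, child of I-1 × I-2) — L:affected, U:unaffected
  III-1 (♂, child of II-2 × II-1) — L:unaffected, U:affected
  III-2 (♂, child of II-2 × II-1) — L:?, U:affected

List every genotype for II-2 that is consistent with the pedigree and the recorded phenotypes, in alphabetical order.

II-2 ∈ {Ll UU, Ll Uu, Ll uu}

L/I-1 aff ·: Ll|LL
L/I-2 aff ·: Ll|LL
L/II-1 aff I-1×I-2: Ll
L/II-2 aff ·: Ll
L/II-3 aff I-1×I-2: Ll|LL
L/III-1 un II-2×II-1: ll
L/III-2 ? II-2×II-1: ll|Ll|LL
⇒ L over [I-1,I-2,II-1,II-2,II-3,III-1,III-2]: 18 consistent
U/I-1 un ·: uu
U/I-2 aff ·: Uu
U/II-1 aff I-1×I-2: Uu
U/II-2 ? ·: uu|Uu|UU
U/II-3 un I-1×I-2: uu
U/III-1 aff II-2×II-1: Uu|UU
U/III-2 aff II-2×II-1: Uu|UU
⇒ U over [I-1,I-2,II-1,II-2,II-3,III-1,III-2]: 9 consistent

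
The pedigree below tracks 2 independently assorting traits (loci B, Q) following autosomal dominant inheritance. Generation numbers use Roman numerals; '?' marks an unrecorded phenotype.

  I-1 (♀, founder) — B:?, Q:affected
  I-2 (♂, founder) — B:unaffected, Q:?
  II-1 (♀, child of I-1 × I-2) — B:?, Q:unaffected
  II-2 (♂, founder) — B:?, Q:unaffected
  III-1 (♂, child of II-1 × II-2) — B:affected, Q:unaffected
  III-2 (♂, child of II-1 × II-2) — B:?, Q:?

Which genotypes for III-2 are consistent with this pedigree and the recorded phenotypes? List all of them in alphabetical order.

III-2 ∈ {BB qq, Bb qq, bb qq}

B/I-1 ? ·: bb|Bb|BB
B/I-2 un ·: bb
B/II-1 ? I-1×I-2: bb|Bb
B/II-2 ? ·: bb|Bb|BB
B/III-1 aff II-1×II-2: Bb|BB
B/III-2 ? II-1×II-2: bb|Bb|BB
⇒ B over [I-1,I-2,II-1,II-2,III-1,III-2]: 30 consistent
Q/I-1 aff ·: Qq
Q/I-2 ? ·: qq|Qq
Q/II-1 un I-1×I-2: qq
Q/II-2 un ·: qq
Q/III-1 un II-1×II-2: qq
Q/III-2 ? II-1×II-2: qq
⇒ Q over [I-1,I-2,II-1,II-2,III-1,III-2]: 2 consistent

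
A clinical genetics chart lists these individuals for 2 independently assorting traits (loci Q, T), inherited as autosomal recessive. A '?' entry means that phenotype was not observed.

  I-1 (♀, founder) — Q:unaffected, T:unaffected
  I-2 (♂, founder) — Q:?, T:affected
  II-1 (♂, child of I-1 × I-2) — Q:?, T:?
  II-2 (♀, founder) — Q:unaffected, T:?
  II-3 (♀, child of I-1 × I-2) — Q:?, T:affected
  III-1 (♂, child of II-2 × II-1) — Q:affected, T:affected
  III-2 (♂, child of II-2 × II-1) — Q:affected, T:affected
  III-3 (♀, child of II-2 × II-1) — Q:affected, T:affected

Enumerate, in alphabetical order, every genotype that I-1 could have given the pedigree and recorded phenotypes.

I-1 ∈ {QQ Tt, Qq Tt}

Q/I-1 un ·: QQ|Qq
Q/I-2 ? ·: QQ|Qq|qq
Q/II-1 ? I-1×I-2: Qq|qq
Q/II-2 un ·: Qq
Q/II-3 ? I-1×I-2: QQ|Qq|qq
Q/III-1 aff II-2×II-1: qq
Q/III-2 aff II-2×II-1: qq
Q/III-3 aff II-2×II-1: qq
⇒ Q over [I-1,I-2,II-1,II-2,II-3,III-1,III-2,III-3]: 15 consistent
T/I-1 un ·: Tt
T/I-2 aff ·: tt
T/II-1 ? I-1×I-2: Tt|tt
T/II-2 ? ·: Tt|tt
T/II-3 aff I-1×I-2: tt
T/III-1 aff II-2×II-1: tt
T/III-2 aff II-2×II-1: tt
T/III-3 aff II-2×II-1: tt
⇒ T over [I-1,I-2,II-1,II-2,II-3,III-1,III-2,III-3]: 4 consistent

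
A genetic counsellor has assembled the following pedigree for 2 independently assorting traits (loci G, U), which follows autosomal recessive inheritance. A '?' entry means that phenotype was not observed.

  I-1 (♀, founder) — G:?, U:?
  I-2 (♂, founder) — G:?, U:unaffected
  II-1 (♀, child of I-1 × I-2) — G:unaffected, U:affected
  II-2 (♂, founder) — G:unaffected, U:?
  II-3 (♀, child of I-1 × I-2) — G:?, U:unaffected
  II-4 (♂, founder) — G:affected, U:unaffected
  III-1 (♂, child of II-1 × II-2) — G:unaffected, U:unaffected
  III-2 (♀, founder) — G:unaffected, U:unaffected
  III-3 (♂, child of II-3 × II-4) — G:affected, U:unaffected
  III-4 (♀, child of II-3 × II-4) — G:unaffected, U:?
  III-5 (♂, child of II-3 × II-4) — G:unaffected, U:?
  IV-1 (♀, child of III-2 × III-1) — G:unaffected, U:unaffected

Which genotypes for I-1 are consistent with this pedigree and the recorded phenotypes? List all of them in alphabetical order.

I-1 ∈ {GG Uu, GG uu, Gg Uu, Gg uu, gg Uu, gg uu}

G/I-1 ? ·: GG|Gg|gg
G/I-2 ? ·: GG|Gg|gg
G/II-1 un I-1×I-2: GG|Gg
G/II-2 un ·: GG|Gg
G/II-3 ? I-1×I-2: Gg
G/II-4 aff ·: gg
G/III-1 un II-1×II-2: GG|Gg
G/III-2 un ·: GG|Gg
G/III-3 aff II-3×II-4: gg
G/III-4 un II-3×II-4: Gg
G/III-5 un II-3×II-4: Gg
G/IV-1 un III-2×III-1: GG|Gg
⇒ G over [I-1,I-2,II-1,II-2,II-3,II-4,III-1,III-2,III-3,III-4,III-5,IV-1]: 128 consistent
U/I-1 ? ·: Uu|uu
U/I-2 un ·: Uu
U/II-1 aff I-1×I-2: uu
U/II-2 ? ·: UU|Uu
U/II-3 un I-1×I-2: UU|Uu
U/II-4 un ·: UU|Uu
U/III-1 un II-1×II-2: Uu
U/III-2 un ·: UU|Uu
U/III-3 un II-3×II-4: UU|Uu
U/III-4 ? II-3×II-4: UU|Uu|uu
U/III-5 ? II-3×II-4: UU|Uu|uu
U/IV-1 un III-2×III-1: UU|Uu
⇒ U over [I-1,I-2,II-1,II-2,II-3,II-4,III-1,III-2,III-3,III-4,III-5,IV-1]: 488 consistent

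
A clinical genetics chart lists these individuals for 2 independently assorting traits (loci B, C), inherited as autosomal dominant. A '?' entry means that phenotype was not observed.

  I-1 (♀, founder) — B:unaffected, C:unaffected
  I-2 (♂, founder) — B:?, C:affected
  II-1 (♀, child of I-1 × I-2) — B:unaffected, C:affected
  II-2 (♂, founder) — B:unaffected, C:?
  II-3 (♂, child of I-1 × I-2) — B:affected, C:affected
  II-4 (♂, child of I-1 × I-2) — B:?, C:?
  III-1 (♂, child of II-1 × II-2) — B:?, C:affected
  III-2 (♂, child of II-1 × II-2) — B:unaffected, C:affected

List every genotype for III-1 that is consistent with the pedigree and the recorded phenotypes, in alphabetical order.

III-1 ∈ {bb CC, bb Cc}

B/I-1 un ·: bb
B/I-2 ? ·: Bb
B/II-1 un I-1×I-2: bb
B/II-2 un ·: bb
B/II-3 aff I-1×I-2: Bb
B/II-4 ? I-1×I-2: bb|Bb
B/III-1 ? II-1×II-2: bb
B/III-2 un II-1×II-2: bb
⇒ B over [I-1,I-2,II-1,II-2,II-3,II-4,III-1,III-2]: 2 consistent
C/I-1 un ·: cc
C/I-2 aff ·: Cc|CC
C/II-1 aff I-1×I-2: Cc
C/II-2 ? ·: cc|Cc|CC
C/II-3 aff I-1×I-2: Cc
C/II-4 ? I-1×I-2: cc|Cc
C/III-1 aff II-1×II-2: Cc|CC
C/III-2 aff II-1×II-2: Cc|CC
⇒ C over [I-1,I-2,II-1,II-2,II-3,II-4,III-1,III-2]: 27 consistent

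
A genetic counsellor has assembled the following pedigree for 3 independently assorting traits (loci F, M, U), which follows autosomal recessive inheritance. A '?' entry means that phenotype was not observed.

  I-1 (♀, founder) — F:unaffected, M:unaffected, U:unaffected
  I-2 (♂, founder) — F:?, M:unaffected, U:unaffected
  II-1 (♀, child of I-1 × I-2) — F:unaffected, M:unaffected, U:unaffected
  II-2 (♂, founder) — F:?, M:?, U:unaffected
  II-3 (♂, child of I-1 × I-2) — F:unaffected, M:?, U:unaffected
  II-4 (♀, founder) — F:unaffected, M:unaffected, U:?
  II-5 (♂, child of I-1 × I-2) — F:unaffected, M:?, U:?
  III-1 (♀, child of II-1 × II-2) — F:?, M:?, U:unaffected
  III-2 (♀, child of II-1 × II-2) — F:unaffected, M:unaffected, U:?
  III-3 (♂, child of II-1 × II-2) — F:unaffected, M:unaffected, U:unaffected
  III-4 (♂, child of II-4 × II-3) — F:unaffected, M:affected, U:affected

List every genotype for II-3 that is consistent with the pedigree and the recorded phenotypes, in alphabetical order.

II-3 ∈ {FF Mm Uu, FF mm Uu, Ff Mm Uu, Ff mm Uu}

F/I-1 un ·: FF|Ff
F/I-2 ? ·: FF|Ff|ff
F/II-1 un I-1×I-2: FF|Ff
F/II-2 ? ·: FF|Ff|ff
F/II-3 un I-1×I-2: FF|Ff
F/II-4 un ·: FF|Ff
F/II-5 un I-1×I-2: FF|Ff
F/III-1 ? II-1×II-2: FF|Ff|ff
F/III-2 un II-1×II-2: FF|Ff
F/III-3 un II-1×II-2: FF|Ff
F/III-4 un II-4×II-3: FF|Ff
⇒ F over [I-1,I-2,II-1,II-2,II-3,II-4,II-5,III-1,III-2,III-3,III-4]: 1550 consistent
M/I-1 un ·: MM|Mm
M/I-2 un ·: MM|Mm
M/II-1 un I-1×I-2: MM|Mm
M/II-2 ? ·: MM|Mm|mm
M/II-3 ? I-1×I-2: Mm|mm
M/II-4 un ·: Mm
M/II-5 ? I-1×I-2: MM|Mm|mm
M/III-1 ? II-1×II-2: MM|Mm|mm
M/III-2 un II-1×II-2: MM|Mm
M/III-3 un II-1×II-2: MM|Mm
M/III-4 aff II-4×II-3: mm
⇒ M over [I-1,I-2,II-1,II-2,II-3,II-4,II-5,III-1,III-2,III-3,III-4]: 320 consistent
U/I-1 un ·: UU|Uu
U/I-2 un ·: UU|Uu
U/II-1 un I-1×I-2: UU|Uu
U/II-2 un ·: UU|Uu
U/II-3 un I-1×I-2: Uu
U/II-4 ? ·: Uu|uu
U/II-5 ? I-1×I-2: UU|Uu|uu
U/III-1 un II-1×II-2: UU|Uu
U/III-2 ? II-1×II-2: UU|Uu|uu
U/III-3 un II-1×II-2: UU|Uu
U/III-4 aff II-4×II-3: uu
⇒ U over [I-1,I-2,II-1,II-2,II-3,II-4,II-5,III-1,III-2,III-3,III-4]: 406 consistent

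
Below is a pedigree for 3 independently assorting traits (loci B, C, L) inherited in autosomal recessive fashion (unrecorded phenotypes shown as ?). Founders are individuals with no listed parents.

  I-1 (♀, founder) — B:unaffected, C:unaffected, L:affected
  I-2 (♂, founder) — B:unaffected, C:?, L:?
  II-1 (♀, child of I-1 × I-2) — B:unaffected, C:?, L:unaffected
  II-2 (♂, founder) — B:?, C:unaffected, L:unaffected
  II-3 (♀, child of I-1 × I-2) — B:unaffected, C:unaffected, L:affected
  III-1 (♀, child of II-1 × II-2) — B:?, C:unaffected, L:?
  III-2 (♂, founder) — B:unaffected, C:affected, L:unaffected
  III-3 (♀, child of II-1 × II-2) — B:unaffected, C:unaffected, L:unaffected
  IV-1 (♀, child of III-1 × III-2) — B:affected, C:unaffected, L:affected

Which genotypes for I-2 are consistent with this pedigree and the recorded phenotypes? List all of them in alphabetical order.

B/I-1 un ·: BB|Bb
B/I-2 un ·: BB|Bb
B/II-1 un I-1×I-2: BB|Bb
B/II-2 ? ·: BB|Bb|bb
B/II-3 un I-1×I-2: BB|Bb
B/III-1 ? II-1×II-2: Bb|bb
B/III-2 un ·: Bb
B/III-3 un II-1×II-2: BB|Bb
B/IV-1 aff III-1×III-2: bb
⇒ B over [I-1,I-2,II-1,II-2,II-3,III-1,III-2,III-3,IV-1]: 69 consistent
C/I-1 un ·: CC|Cc
C/I-2 ? ·: CC|Cc|cc
C/II-1 ? I-1×I-2: CC|Cc|cc
C/II-2 un ·: CC|Cc
C/II-3 un I-1×I-2: CC|Cc
C/III-1 un II-1×II-2: CC|Cc
C/III-2 aff ·: cc
C/III-3 un II-1×II-2: CC|Cc
C/IV-1 un III-1×III-2: Cc
⇒ C over [I-1,I-2,II-1,II-2,II-3,III-1,III-2,III-3,IV-1]: 105 consistent
L/I-1 aff ·: ll
L/I-2 ? ·: Ll
L/II-1 un I-1×I-2: Ll
L/II-2 un ·: LL|Ll
L/II-3 aff I-1×I-2: ll
L/III-1 ? II-1×II-2: Ll|ll
L/III-2 un ·: Ll
L/III-3 un II-1×II-2: LL|Ll
L/IV-1 aff III-1×III-2: ll
⇒ L over [I-1,I-2,II-1,II-2,II-3,III-1,III-2,III-3,IV-1]: 6 consistent

I-2 ∈ {BB CC Ll, BB Cc Ll, BB cc Ll, Bb CC Ll, Bb Cc Ll, Bb cc Ll}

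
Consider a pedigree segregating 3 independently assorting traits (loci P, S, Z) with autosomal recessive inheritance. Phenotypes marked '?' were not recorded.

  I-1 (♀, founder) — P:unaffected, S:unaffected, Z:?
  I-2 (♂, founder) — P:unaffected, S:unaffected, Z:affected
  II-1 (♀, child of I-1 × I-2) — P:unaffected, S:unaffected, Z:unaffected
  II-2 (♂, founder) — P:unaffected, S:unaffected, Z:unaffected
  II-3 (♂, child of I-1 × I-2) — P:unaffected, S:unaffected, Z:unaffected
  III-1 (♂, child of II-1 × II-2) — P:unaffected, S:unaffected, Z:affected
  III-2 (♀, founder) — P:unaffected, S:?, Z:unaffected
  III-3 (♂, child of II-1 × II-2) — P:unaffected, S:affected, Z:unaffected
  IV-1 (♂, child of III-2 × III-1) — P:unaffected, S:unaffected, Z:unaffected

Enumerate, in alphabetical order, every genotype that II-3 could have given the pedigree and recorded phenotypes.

P/I-1 un ·: PP|Pp
P/I-2 un ·: PP|Pp
P/II-1 un I-1×I-2: PP|Pp
P/II-2 un ·: PP|Pp
P/II-3 un I-1×I-2: PP|Pp
P/III-1 un II-1×II-2: PP|Pp
P/III-2 un ·: PP|Pp
P/III-3 un II-1×II-2: PP|Pp
P/IV-1 un III-2×III-1: PP|Pp
⇒ P over [I-1,I-2,II-1,II-2,II-3,III-1,III-2,III-3,IV-1]: 287 consistent
S/I-1 un ·: SS|Ss
S/I-2 un ·: SS|Ss
S/II-1 un I-1×I-2: Ss
S/II-2 un ·: Ss
S/II-3 un I-1×I-2: SS|Ss
S/III-1 un II-1×II-2: SS|Ss
S/III-2 ? ·: SS|Ss|ss
S/III-3 aff II-1×II-2: ss
S/IV-1 un III-2×III-1: SS|Ss
⇒ S over [I-1,I-2,II-1,II-2,II-3,III-1,III-2,III-3,IV-1]: 54 consistent
Z/I-1 ? ·: ZZ|Zz
Z/I-2 aff ·: zz
Z/II-1 un I-1×I-2: Zz
Z/II-2 un ·: Zz
Z/II-3 un I-1×I-2: Zz
Z/III-1 aff II-1×II-2: zz
Z/III-2 un ·: ZZ|Zz
Z/III-3 un II-1×II-2: ZZ|Zz
Z/IV-1 un III-2×III-1: Zz
⇒ Z over [I-1,I-2,II-1,II-2,II-3,III-1,III-2,III-3,IV-1]: 8 consistent

II-3 ∈ {PP SS Zz, PP Ss Zz, Pp SS Zz, Pp Ss Zz}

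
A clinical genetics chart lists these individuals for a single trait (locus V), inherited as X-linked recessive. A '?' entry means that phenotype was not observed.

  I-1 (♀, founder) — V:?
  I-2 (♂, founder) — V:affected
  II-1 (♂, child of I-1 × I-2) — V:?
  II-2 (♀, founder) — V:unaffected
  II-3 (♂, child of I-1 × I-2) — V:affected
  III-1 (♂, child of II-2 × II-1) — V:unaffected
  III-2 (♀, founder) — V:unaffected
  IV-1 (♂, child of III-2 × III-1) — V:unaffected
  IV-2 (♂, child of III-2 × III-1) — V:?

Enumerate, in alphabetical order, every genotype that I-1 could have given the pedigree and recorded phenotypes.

I-1 ∈ {X^VX^v, X^vX^v}

V/I-1 ? ·: X^VX^v|X^vX^v
V/I-2 aff ·: X^vY
V/II-1 ? I-1×I-2: X^VY|X^vY
V/II-2 un ·: X^VX^V|X^VX^v
V/II-3 aff I-1×I-2: X^vY
V/III-1 un II-2×II-1: X^VY
V/III-2 un ·: X^VX^V|X^VX^v
V/IV-1 un III-2×III-1: X^VY
V/IV-2 ? III-2×III-1: X^VY|X^vY
⇒ V over [I-1,I-2,II-1,II-2,II-3,III-1,III-2,IV-1,IV-2]: 18 consistent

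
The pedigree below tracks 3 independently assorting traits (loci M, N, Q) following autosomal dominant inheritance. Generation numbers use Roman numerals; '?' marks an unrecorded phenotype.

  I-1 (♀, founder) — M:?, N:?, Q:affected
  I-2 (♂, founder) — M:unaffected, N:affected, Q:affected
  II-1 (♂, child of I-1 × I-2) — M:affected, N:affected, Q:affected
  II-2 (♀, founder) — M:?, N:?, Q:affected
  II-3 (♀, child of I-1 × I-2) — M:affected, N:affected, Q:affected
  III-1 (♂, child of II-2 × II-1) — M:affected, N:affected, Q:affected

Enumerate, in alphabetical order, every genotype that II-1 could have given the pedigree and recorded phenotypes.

II-1 ∈ {Mm NN QQ, Mm NN Qq, Mm Nn QQ, Mm Nn Qq}

M/I-1 ? ·: Mm|MM
M/I-2 un ·: mm
M/II-1 aff I-1×I-2: Mm
M/II-2 ? ·: mm|Mm|MM
M/II-3 aff I-1×I-2: Mm
M/III-1 aff II-2×II-1: Mm|MM
⇒ M over [I-1,I-2,II-1,II-2,II-3,III-1]: 10 consistent
N/I-1 ? ·: nn|Nn|NN
N/I-2 aff ·: Nn|NN
N/II-1 aff I-1×I-2: Nn|NN
N/II-2 ? ·: nn|Nn|NN
N/II-3 aff I-1×I-2: Nn|NN
N/III-1 aff II-2×II-1: Nn|NN
⇒ N over [I-1,I-2,II-1,II-2,II-3,III-1]: 68 consistent
Q/I-1 aff ·: Qq|QQ
Q/I-2 aff ·: Qq|QQ
Q/II-1 aff I-1×I-2: Qq|QQ
Q/II-2 aff ·: Qq|QQ
Q/II-3 aff I-1×I-2: Qq|QQ
Q/III-1 aff II-2×II-1: Qq|QQ
⇒ Q over [I-1,I-2,II-1,II-2,II-3,III-1]: 45 consistent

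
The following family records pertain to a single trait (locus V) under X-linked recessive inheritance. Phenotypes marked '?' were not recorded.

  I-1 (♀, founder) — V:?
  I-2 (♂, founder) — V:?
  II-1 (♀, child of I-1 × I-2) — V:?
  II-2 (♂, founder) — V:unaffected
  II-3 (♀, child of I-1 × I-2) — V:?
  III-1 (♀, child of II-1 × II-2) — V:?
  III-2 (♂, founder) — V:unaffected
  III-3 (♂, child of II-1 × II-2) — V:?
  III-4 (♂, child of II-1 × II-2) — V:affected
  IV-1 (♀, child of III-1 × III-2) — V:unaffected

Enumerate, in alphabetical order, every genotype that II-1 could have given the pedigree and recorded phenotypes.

V/I-1 ? ·: X^VX^V|X^VX^v|X^vX^v
V/I-2 ? ·: X^VY|X^vY
V/II-1 ? I-1×I-2: X^VX^v|X^vX^v
V/II-2 un ·: X^VY
V/II-3 ? I-1×I-2: X^VX^V|X^VX^v|X^vX^v
V/III-1 ? II-1×II-2: X^VX^V|X^VX^v
V/III-2 un ·: X^VY
V/III-3 ? II-1×II-2: X^VY|X^vY
V/III-4 aff II-1×II-2: X^vY
V/IV-1 un III-1×III-2: X^VX^V|X^VX^v
⇒ V over [I-1,I-2,II-1,II-2,II-3,III-1,III-2,III-3,III-4,IV-1]: 42 consistent

II-1 ∈ {X^VX^v, X^vX^v}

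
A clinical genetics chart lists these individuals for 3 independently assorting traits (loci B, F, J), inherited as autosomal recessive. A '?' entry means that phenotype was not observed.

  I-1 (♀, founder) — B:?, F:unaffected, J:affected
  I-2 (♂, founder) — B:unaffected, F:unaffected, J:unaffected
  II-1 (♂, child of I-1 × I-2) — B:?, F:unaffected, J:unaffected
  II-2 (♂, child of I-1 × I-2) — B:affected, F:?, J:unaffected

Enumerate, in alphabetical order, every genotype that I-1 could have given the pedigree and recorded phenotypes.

I-1 ∈ {Bb FF jj, Bb Ff jj, bb FF jj, bb Ff jj}

B/I-1 ? ·: Bb|bb
B/I-2 un ·: Bb
B/II-1 ? I-1×I-2: BB|Bb|bb
B/II-2 aff I-1×I-2: bb
⇒ B over [I-1,I-2,II-1,II-2]: 5 consistent
F/I-1 un ·: FF|Ff
F/I-2 un ·: FF|Ff
F/II-1 un I-1×I-2: FF|Ff
F/II-2 ? I-1×I-2: FF|Ff|ff
⇒ F over [I-1,I-2,II-1,II-2]: 15 consistent
J/I-1 aff ·: jj
J/I-2 un ·: JJ|Jj
J/II-1 un I-1×I-2: Jj
J/II-2 un I-1×I-2: Jj
⇒ J over [I-1,I-2,II-1,II-2]: 2 consistent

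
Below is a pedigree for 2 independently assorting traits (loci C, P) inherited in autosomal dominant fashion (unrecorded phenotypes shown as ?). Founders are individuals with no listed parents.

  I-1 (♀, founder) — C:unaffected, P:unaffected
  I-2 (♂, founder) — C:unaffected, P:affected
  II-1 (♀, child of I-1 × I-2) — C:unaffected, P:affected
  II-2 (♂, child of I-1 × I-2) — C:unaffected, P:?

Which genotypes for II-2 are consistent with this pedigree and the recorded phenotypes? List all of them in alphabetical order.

C/I-1 un ·: cc
C/I-2 un ·: cc
C/II-1 un I-1×I-2: cc
C/II-2 un I-1×I-2: cc
⇒ C over [I-1,I-2,II-1,II-2]: 1 consistent
P/I-1 un ·: pp
P/I-2 aff ·: Pp|PP
P/II-1 aff I-1×I-2: Pp
P/II-2 ? I-1×I-2: pp|Pp
⇒ P over [I-1,I-2,II-1,II-2]: 3 consistent

II-2 ∈ {cc Pp, cc pp}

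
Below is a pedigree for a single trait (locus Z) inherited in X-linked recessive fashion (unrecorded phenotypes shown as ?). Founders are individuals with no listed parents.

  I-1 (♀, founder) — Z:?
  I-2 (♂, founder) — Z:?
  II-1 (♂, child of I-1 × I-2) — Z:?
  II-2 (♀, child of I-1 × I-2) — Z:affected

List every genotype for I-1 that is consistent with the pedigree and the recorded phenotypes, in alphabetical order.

Z/I-1 ? ·: X^ZX^z|X^zX^z
Z/I-2 ? ·: X^zY
Z/II-1 ? I-1×I-2: X^ZY|X^zY
Z/II-2 aff I-1×I-2: X^zX^z
⇒ Z over [I-1,I-2,II-1,II-2]: 3 consistent

I-1 ∈ {X^ZX^z, X^zX^z}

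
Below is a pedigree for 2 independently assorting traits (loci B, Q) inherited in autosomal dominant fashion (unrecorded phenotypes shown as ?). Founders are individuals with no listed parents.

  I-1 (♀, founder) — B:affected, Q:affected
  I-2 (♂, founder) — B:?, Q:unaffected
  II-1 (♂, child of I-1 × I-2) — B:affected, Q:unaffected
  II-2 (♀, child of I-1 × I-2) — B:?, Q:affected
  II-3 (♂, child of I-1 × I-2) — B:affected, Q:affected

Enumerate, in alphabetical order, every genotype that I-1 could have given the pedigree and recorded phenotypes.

I-1 ∈ {BB Qq, Bb Qq}

B/I-1 aff ·: Bb|BB
B/I-2 ? ·: bb|Bb|BB
B/II-1 aff I-1×I-2: Bb|BB
B/II-2 ? I-1×I-2: bb|Bb|BB
B/II-3 aff I-1×I-2: Bb|BB
⇒ B over [I-1,I-2,II-1,II-2,II-3]: 32 consistent
Q/I-1 aff ·: Qq
Q/I-2 un ·: qq
Q/II-1 un I-1×I-2: qq
Q/II-2 aff I-1×I-2: Qq
Q/II-3 aff I-1×I-2: Qq
⇒ Q over [I-1,I-2,II-1,II-2,II-3]: 1 consistent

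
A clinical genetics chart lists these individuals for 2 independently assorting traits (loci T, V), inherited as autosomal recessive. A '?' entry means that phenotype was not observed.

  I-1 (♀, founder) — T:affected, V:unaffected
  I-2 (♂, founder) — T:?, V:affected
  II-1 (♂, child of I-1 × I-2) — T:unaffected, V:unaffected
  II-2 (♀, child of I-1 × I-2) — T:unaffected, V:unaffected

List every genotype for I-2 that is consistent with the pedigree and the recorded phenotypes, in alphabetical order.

T/I-1 aff ·: tt
T/I-2 ? ·: TT|Tt
T/II-1 un I-1×I-2: Tt
T/II-2 un I-1×I-2: Tt
⇒ T over [I-1,I-2,II-1,II-2]: 2 consistent
V/I-1 un ·: VV|Vv
V/I-2 aff ·: vv
V/II-1 un I-1×I-2: Vv
V/II-2 un I-1×I-2: Vv
⇒ V over [I-1,I-2,II-1,II-2]: 2 consistent

I-2 ∈ {TT vv, Tt vv}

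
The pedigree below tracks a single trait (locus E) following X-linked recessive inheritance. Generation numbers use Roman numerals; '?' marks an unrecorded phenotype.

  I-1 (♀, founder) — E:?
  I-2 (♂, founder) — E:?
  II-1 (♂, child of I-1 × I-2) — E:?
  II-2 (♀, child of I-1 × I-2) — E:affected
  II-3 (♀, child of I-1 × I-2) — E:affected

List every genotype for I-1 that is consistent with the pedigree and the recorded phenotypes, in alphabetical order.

E/I-1 ? ·: X^EX^e|X^eX^e
E/I-2 ? ·: X^eY
E/II-1 ? I-1×I-2: X^EY|X^eY
E/II-2 aff I-1×I-2: X^eX^e
E/II-3 aff I-1×I-2: X^eX^e
⇒ E over [I-1,I-2,II-1,II-2,II-3]: 3 consistent

I-1 ∈ {X^EX^e, X^eX^e}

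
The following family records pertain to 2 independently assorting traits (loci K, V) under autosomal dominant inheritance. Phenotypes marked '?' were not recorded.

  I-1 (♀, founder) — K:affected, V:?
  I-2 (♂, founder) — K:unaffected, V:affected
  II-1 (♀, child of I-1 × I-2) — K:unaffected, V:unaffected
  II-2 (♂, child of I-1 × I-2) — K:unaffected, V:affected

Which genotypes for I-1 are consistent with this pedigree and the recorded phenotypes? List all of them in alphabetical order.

K/I-1 aff ·: Kk
K/I-2 un ·: kk
K/II-1 un I-1×I-2: kk
K/II-2 un I-1×I-2: kk
⇒ K over [I-1,I-2,II-1,II-2]: 1 consistent
V/I-1 ? ·: vv|Vv
V/I-2 aff ·: Vv
V/II-1 un I-1×I-2: vv
V/II-2 aff I-1×I-2: Vv|VV
⇒ V over [I-1,I-2,II-1,II-2]: 3 consistent

I-1 ∈ {Kk Vv, Kk vv}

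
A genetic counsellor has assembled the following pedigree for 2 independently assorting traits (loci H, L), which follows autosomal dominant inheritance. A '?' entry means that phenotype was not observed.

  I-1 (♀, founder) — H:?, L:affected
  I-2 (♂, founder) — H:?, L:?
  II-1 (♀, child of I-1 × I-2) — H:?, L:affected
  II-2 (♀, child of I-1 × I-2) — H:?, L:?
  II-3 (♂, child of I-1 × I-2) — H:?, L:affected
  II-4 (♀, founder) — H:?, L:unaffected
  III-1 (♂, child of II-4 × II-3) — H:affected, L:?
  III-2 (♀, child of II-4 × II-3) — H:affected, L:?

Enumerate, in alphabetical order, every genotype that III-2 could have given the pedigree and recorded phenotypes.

III-2 ∈ {HH Ll, HH ll, Hh Ll, Hh ll}

H/I-1 ? ·: hh|Hh|HH
H/I-2 ? ·: hh|Hh|HH
H/II-1 ? I-1×I-2: hh|Hh|HH
H/II-2 ? I-1×I-2: hh|Hh|HH
H/II-3 ? I-1×I-2: hh|Hh|HH
H/II-4 ? ·: hh|Hh|HH
H/III-1 aff II-4×II-3: Hh|HH
H/III-2 aff II-4×II-3: Hh|HH
⇒ H over [I-1,I-2,II-1,II-2,II-3,II-4,III-1,III-2]: 387 consistent
L/I-1 aff ·: Ll|LL
L/I-2 ? ·: ll|Ll|LL
L/II-1 aff I-1×I-2: Ll|LL
L/II-2 ? I-1×I-2: ll|Ll|LL
L/II-3 aff I-1×I-2: Ll|LL
L/II-4 un ·: ll
L/III-1 ? II-4×II-3: ll|Ll
L/III-2 ? II-4×II-3: ll|Ll
⇒ L over [I-1,I-2,II-1,II-2,II-3,II-4,III-1,III-2]: 83 consistent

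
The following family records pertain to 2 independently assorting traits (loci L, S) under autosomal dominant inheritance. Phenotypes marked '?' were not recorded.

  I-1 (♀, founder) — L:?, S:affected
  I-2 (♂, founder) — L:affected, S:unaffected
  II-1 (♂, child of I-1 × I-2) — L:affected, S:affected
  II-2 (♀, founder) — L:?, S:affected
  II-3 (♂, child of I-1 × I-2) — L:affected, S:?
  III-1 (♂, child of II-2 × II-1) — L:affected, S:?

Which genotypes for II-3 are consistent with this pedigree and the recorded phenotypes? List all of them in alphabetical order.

L/I-1 ? ·: ll|Ll|LL
L/I-2 aff ·: Ll|LL
L/II-1 aff I-1×I-2: Ll|LL
L/II-2 ? ·: ll|Ll|LL
L/II-3 aff I-1×I-2: Ll|LL
L/III-1 aff II-2×II-1: Ll|LL
⇒ L over [I-1,I-2,II-1,II-2,II-3,III-1]: 68 consistent
S/I-1 aff ·: Ss|SS
S/I-2 un ·: ss
S/II-1 aff I-1×I-2: Ss
S/II-2 aff ·: Ss|SS
S/II-3 ? I-1×I-2: ss|Ss
S/III-1 ? II-2×II-1: ss|Ss|SS
⇒ S over [I-1,I-2,II-1,II-2,II-3,III-1]: 15 consistent

II-3 ∈ {LL Ss, LL ss, Ll Ss, Ll ss}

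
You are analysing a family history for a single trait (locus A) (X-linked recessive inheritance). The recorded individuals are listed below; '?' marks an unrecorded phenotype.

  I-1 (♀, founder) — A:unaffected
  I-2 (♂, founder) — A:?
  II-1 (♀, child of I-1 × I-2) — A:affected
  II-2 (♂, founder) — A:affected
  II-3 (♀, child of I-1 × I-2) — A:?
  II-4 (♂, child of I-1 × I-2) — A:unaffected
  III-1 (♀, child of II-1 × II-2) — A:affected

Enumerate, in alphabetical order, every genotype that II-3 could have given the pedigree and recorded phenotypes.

A/I-1 un ·: X^AX^a
A/I-2 ? ·: X^aY
A/II-1 aff I-1×I-2: X^aX^a
A/II-2 aff ·: X^aY
A/II-3 ? I-1×I-2: X^AX^a|X^aX^a
A/II-4 un I-1×I-2: X^AY
A/III-1 aff II-1×II-2: X^aX^a
⇒ A over [I-1,I-2,II-1,II-2,II-3,II-4,III-1]: 2 consistent

II-3 ∈ {X^AX^a, X^aX^a}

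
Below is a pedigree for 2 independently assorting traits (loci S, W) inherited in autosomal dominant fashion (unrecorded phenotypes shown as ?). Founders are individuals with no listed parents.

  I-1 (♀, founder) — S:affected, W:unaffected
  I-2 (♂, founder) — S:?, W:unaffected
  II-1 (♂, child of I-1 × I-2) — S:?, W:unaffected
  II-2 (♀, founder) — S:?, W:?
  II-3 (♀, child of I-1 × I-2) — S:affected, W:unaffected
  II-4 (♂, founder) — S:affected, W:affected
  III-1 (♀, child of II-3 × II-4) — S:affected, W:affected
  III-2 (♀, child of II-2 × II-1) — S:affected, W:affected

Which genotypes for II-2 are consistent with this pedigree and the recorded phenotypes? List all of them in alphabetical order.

II-2 ∈ {SS WW, SS Ww, Ss WW, Ss Ww, ss WW, ss Ww}

S/I-1 aff ·: Ss|SS
S/I-2 ? ·: ss|Ss|SS
S/II-1 ? I-1×I-2: ss|Ss|SS
S/II-2 ? ·: ss|Ss|SS
S/II-3 aff I-1×I-2: Ss|SS
S/II-4 aff ·: Ss|SS
S/III-1 aff II-3×II-4: Ss|SS
S/III-2 aff II-2×II-1: Ss|SS
⇒ S over [I-1,I-2,II-1,II-2,II-3,II-4,III-1,III-2]: 263 consistent
W/I-1 un ·: ww
W/I-2 un ·: ww
W/II-1 un I-1×I-2: ww
W/II-2 ? ·: Ww|WW
W/II-3 un I-1×I-2: ww
W/II-4 aff ·: Ww|WW
W/III-1 aff II-3×II-4: Ww
W/III-2 aff II-2×II-1: Ww
⇒ W over [I-1,I-2,II-1,II-2,II-3,II-4,III-1,III-2]: 4 consistent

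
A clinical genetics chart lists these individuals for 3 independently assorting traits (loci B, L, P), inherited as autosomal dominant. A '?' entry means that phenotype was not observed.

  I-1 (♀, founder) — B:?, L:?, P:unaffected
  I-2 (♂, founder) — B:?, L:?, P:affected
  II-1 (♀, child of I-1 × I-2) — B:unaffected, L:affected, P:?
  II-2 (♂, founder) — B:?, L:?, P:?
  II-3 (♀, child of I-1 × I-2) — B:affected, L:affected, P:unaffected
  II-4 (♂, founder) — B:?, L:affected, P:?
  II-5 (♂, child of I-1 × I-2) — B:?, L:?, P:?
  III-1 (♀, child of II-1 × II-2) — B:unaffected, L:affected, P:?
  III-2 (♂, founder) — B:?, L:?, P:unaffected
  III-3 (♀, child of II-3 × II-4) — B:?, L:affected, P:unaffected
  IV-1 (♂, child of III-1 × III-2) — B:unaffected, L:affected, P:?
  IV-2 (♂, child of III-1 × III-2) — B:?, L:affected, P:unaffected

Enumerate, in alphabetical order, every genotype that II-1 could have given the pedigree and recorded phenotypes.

II-1 ∈ {bb LL Pp, bb LL pp, bb Ll Pp, bb Ll pp}

B/I-1 ? ·: bb|Bb
B/I-2 ? ·: bb|Bb
B/II-1 un I-1×I-2: bb
B/II-2 ? ·: bb|Bb
B/II-3 aff I-1×I-2: Bb|BB
B/II-4 ? ·: bb|Bb|BB
B/II-5 ? I-1×I-2: bb|Bb|BB
B/III-1 un II-1×II-2: bb
B/III-2 ? ·: bb|Bb
B/III-3 ? II-3×II-4: bb|Bb|BB
B/IV-1 un III-1×III-2: bb
B/IV-2 ? III-1×III-2: bb|Bb
⇒ B over [I-1,I-2,II-1,II-2,II-3,II-4,II-5,III-1,III-2,III-3,IV-1,IV-2]: 366 consistent
L/I-1 ? ·: ll|Ll|LL
L/I-2 ? ·: ll|Ll|LL
L/II-1 aff I-1×I-2: Ll|LL
L/II-2 ? ·: ll|Ll|LL
L/II-3 aff I-1×I-2: Ll|LL
L/II-4 aff ·: Ll|LL
L/II-5 ? I-1×I-2: ll|Ll|LL
L/III-1 aff II-1×II-2: Ll|LL
L/III-2 ? ·: ll|Ll|LL
L/III-3 aff II-3×II-4: Ll|LL
L/IV-1 aff III-1×III-2: Ll|LL
L/IV-2 aff III-1×III-2: Ll|LL
⇒ L over [I-1,I-2,II-1,II-2,II-3,II-4,II-5,III-1,III-2,III-3,IV-1,IV-2]: 4407 consistent
P/I-1 un ·: pp
P/I-2 aff ·: Pp
P/II-1 ? I-1×I-2: pp|Pp
P/II-2 ? ·: pp|Pp|PP
P/II-3 un I-1×I-2: pp
P/II-4 ? ·: pp|Pp
P/II-5 ? I-1×I-2: pp|Pp
P/III-1 ? II-1×II-2: pp|Pp
P/III-2 un ·: pp
P/III-3 un II-3×II-4: pp
P/IV-1 ? III-1×III-2: pp|Pp
P/IV-2 un III-1×III-2: pp
⇒ P over [I-1,I-2,II-1,II-2,II-3,II-4,II-5,III-1,III-2,III-3,IV-1,IV-2]: 56 consistent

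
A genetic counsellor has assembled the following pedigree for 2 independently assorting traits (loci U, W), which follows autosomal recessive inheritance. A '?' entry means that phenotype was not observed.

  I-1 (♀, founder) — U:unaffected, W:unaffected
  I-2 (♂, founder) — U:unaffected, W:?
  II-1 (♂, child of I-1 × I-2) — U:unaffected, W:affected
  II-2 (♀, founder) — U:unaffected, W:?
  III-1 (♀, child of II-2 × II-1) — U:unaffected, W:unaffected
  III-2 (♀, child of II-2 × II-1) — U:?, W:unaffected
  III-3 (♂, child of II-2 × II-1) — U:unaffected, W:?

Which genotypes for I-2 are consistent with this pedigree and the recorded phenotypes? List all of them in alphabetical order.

I-2 ∈ {UU Ww, UU ww, Uu Ww, Uu ww}

U/I-1 un ·: UU|Uu
U/I-2 un ·: UU|Uu
U/II-1 un I-1×I-2: UU|Uu
U/II-2 un ·: UU|Uu
U/III-1 un II-2×II-1: UU|Uu
U/III-2 ? II-2×II-1: UU|Uu|uu
U/III-3 un II-2×II-1: UU|Uu
⇒ U over [I-1,I-2,II-1,II-2,III-1,III-2,III-3]: 96 consistent
W/I-1 un ·: Ww
W/I-2 ? ·: Ww|ww
W/II-1 aff I-1×I-2: ww
W/II-2 ? ·: WW|Ww
W/III-1 un II-2×II-1: Ww
W/III-2 un II-2×II-1: Ww
W/III-3 ? II-2×II-1: Ww|ww
⇒ W over [I-1,I-2,II-1,II-2,III-1,III-2,III-3]: 6 consistent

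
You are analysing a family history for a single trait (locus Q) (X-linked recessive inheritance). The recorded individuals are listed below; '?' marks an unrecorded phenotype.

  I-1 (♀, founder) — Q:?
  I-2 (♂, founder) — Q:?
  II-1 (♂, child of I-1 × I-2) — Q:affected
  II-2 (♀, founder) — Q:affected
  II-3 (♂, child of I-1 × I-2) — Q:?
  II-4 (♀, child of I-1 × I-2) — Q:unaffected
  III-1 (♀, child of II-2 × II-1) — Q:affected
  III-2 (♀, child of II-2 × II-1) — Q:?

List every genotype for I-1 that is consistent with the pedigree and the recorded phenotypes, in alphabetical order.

I-1 ∈ {X^QX^q, X^qX^q}

Q/I-1 ? ·: X^QX^q|X^qX^q
Q/I-2 ? ·: X^QY|X^qY
Q/II-1 aff I-1×I-2: X^qY
Q/II-2 aff ·: X^qX^q
Q/II-3 ? I-1×I-2: X^QY|X^qY
Q/II-4 un I-1×I-2: X^QX^Q|X^QX^q
Q/III-1 aff II-2×II-1: X^qX^q
Q/III-2 ? II-2×II-1: X^qX^q
⇒ Q over [I-1,I-2,II-1,II-2,II-3,II-4,III-1,III-2]: 7 consistent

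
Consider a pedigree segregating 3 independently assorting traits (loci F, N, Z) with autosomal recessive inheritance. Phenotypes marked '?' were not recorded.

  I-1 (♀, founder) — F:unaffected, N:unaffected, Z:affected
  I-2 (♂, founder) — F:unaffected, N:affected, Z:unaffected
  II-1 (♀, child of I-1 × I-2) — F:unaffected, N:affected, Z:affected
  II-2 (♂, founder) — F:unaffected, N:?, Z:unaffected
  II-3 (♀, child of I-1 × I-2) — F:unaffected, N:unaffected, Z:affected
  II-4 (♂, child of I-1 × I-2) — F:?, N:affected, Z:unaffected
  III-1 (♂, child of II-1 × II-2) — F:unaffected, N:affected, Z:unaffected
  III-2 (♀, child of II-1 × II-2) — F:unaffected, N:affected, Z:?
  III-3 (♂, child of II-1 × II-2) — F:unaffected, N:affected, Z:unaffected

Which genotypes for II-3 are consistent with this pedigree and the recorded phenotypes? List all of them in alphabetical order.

II-3 ∈ {FF Nn zz, Ff Nn zz}

F/I-1 un ·: FF|Ff
F/I-2 un ·: FF|Ff
F/II-1 un I-1×I-2: FF|Ff
F/II-2 un ·: FF|Ff
F/II-3 un I-1×I-2: FF|Ff
F/II-4 ? I-1×I-2: FF|Ff|ff
F/III-1 un II-1×II-2: FF|Ff
F/III-2 un II-1×II-2: FF|Ff
F/III-3 un II-1×II-2: FF|Ff
⇒ F over [I-1,I-2,II-1,II-2,II-3,II-4,III-1,III-2,III-3]: 359 consistent
N/I-1 un ·: Nn
N/I-2 aff ·: nn
N/II-1 aff I-1×I-2: nn
N/II-2 ? ·: Nn|nn
N/II-3 un I-1×I-2: Nn
N/II-4 aff I-1×I-2: nn
N/III-1 aff II-1×II-2: nn
N/III-2 aff II-1×II-2: nn
N/III-3 aff II-1×II-2: nn
⇒ N over [I-1,I-2,II-1,II-2,II-3,II-4,III-1,III-2,III-3]: 2 consistent
Z/I-1 aff ·: zz
Z/I-2 un ·: Zz
Z/II-1 aff I-1×I-2: zz
Z/II-2 un ·: ZZ|Zz
Z/II-3 aff I-1×I-2: zz
Z/II-4 un I-1×I-2: Zz
Z/III-1 un II-1×II-2: Zz
Z/III-2 ? II-1×II-2: Zz|zz
Z/III-3 un II-1×II-2: Zz
⇒ Z over [I-1,I-2,II-1,II-2,II-3,II-4,III-1,III-2,III-3]: 3 consistent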